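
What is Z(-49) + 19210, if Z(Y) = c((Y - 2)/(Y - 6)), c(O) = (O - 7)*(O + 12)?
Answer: 57872776/3025 ≈ 19132.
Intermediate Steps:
c(O) = (-7 + O)*(12 + O)
Z(Y) = -84 + (-2 + Y)²/(-6 + Y)² + 5*(-2 + Y)/(-6 + Y) (Z(Y) = -84 + ((Y - 2)/(Y - 6))² + 5*((Y - 2)/(Y - 6)) = -84 + ((-2 + Y)/(-6 + Y))² + 5*((-2 + Y)/(-6 + Y)) = -84 + (-2 + Y)²/(-6 + Y)² + 5*(-2 + Y)/(-6 + Y))
Z(-49) + 19210 = 2*(-1480 - 39*(-49)² + 482*(-49))/(36 + (-49)² - 12*(-49)) + 19210 = 2*(-1480 - 39*2401 - 23618)/(36 + 2401 + 588) + 19210 = 2*(-1480 - 93639 - 23618)/3025 + 19210 = 2*(1/3025)*(-118737) + 19210 = -237474/3025 + 19210 = 57872776/3025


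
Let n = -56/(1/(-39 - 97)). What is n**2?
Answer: 58003456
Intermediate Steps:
n = 7616 (n = -56/(1/(-136)) = -56/(-1/136) = -56*(-136) = 7616)
n**2 = 7616**2 = 58003456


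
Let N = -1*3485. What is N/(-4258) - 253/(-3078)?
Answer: 2951026/3276531 ≈ 0.90066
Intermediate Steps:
N = -3485
N/(-4258) - 253/(-3078) = -3485/(-4258) - 253/(-3078) = -3485*(-1/4258) - 253*(-1/3078) = 3485/4258 + 253/3078 = 2951026/3276531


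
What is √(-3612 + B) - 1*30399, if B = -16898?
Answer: -30399 + I*√20510 ≈ -30399.0 + 143.21*I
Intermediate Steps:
√(-3612 + B) - 1*30399 = √(-3612 - 16898) - 1*30399 = √(-20510) - 30399 = I*√20510 - 30399 = -30399 + I*√20510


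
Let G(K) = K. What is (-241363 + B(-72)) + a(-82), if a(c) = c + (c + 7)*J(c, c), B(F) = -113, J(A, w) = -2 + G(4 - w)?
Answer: -247858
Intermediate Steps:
J(A, w) = 2 - w (J(A, w) = -2 + (4 - w) = 2 - w)
a(c) = c + (2 - c)*(7 + c) (a(c) = c + (c + 7)*(2 - c) = c + (7 + c)*(2 - c) = c + (2 - c)*(7 + c))
(-241363 + B(-72)) + a(-82) = (-241363 - 113) + (14 - 1*(-82)² - 4*(-82)) = -241476 + (14 - 1*6724 + 328) = -241476 + (14 - 6724 + 328) = -241476 - 6382 = -247858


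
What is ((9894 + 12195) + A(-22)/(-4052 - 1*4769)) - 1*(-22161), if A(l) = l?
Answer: 390329272/8821 ≈ 44250.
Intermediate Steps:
((9894 + 12195) + A(-22)/(-4052 - 1*4769)) - 1*(-22161) = ((9894 + 12195) - 22/(-4052 - 1*4769)) - 1*(-22161) = (22089 - 22/(-4052 - 4769)) + 22161 = (22089 - 22/(-8821)) + 22161 = (22089 - 22*(-1/8821)) + 22161 = (22089 + 22/8821) + 22161 = 194847091/8821 + 22161 = 390329272/8821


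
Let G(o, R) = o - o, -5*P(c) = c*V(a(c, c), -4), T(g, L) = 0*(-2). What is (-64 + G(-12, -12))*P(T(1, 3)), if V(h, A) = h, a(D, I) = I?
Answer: 0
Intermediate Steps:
T(g, L) = 0
P(c) = -c²/5 (P(c) = -c*c/5 = -c²/5)
G(o, R) = 0
(-64 + G(-12, -12))*P(T(1, 3)) = (-64 + 0)*(-⅕*0²) = -(-64)*0/5 = -64*0 = 0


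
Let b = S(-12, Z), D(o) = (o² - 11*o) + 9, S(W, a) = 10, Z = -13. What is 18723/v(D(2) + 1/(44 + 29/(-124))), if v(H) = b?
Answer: 18723/10 ≈ 1872.3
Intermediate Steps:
D(o) = 9 + o² - 11*o
b = 10
v(H) = 10
18723/v(D(2) + 1/(44 + 29/(-124))) = 18723/10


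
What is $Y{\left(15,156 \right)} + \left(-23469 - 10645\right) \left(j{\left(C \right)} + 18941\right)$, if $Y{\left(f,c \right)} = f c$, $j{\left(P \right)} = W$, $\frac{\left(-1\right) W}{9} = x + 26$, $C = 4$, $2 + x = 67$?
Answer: $-618211568$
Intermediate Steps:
$x = 65$ ($x = -2 + 67 = 65$)
$W = -819$ ($W = - 9 \left(65 + 26\right) = \left(-9\right) 91 = -819$)
$j{\left(P \right)} = -819$
$Y{\left(f,c \right)} = c f$
$Y{\left(15,156 \right)} + \left(-23469 - 10645\right) \left(j{\left(C \right)} + 18941\right) = 156 \cdot 15 + \left(-23469 - 10645\right) \left(-819 + 18941\right) = 2340 - 618213908 = -618211568$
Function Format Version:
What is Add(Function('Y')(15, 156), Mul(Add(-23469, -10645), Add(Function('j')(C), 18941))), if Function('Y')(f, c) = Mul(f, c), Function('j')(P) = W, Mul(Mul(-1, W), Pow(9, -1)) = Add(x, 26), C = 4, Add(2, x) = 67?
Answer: -618211568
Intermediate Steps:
x = 65 (x = Add(-2, 67) = 65)
W = -819 (W = Mul(-9, Add(65, 26)) = Mul(-9, 91) = -819)
Function('j')(P) = -819
Function('Y')(f, c) = Mul(c, f)
Add(Function('Y')(15, 156), Mul(Add(-23469, -10645), Add(Function('j')(C), 18941))) = Add(Mul(156, 15), Mul(Add(-23469, -10645), Add(-819, 18941))) = Add(2340, Mul(-34114, 18122)) = Add(2340, -618213908) = -618211568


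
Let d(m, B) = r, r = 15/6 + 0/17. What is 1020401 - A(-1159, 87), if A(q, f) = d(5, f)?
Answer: 2040797/2 ≈ 1.0204e+6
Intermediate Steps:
r = 5/2 (r = 15*(⅙) + 0*(1/17) = 5/2 + 0 = 5/2 ≈ 2.5000)
d(m, B) = 5/2
A(q, f) = 5/2
1020401 - A(-1159, 87) = 1020401 - 1*5/2 = 1020401 - 5/2 = 2040797/2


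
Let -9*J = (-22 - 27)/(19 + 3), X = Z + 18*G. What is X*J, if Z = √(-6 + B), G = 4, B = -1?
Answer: 196/11 + 49*I*√7/198 ≈ 17.818 + 0.65476*I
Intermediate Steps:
Z = I*√7 (Z = √(-6 - 1) = √(-7) = I*√7 ≈ 2.6458*I)
X = 72 + I*√7 (X = I*√7 + 18*4 = I*√7 + 72 = 72 + I*√7 ≈ 72.0 + 2.6458*I)
J = 49/198 (J = -(-22 - 27)/(9*(19 + 3)) = -(-49)/(9*22) = -⅑*(-49/22) = 49/198 ≈ 0.24747)
X*J = (72 + I*√7)*(49/198) = 196/11 + 49*I*√7/198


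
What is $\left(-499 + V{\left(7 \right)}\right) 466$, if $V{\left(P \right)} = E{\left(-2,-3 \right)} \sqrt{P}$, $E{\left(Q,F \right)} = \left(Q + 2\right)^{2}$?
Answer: $-232534$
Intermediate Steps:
$E{\left(Q,F \right)} = \left(2 + Q\right)^{2}$
$V{\left(P \right)} = 0$ ($V{\left(P \right)} = \left(2 - 2\right)^{2} \sqrt{P} = 0^{2} \sqrt{P} = 0 \sqrt{P} = 0$)
$\left(-499 + V{\left(7 \right)}\right) 466 = \left(-499 + 0\right) 466 = \left(-499\right) 466 = -232534$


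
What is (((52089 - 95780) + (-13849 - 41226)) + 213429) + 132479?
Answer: 247142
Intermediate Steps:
(((52089 - 95780) + (-13849 - 41226)) + 213429) + 132479 = ((-43691 - 55075) + 213429) + 132479 = (-98766 + 213429) + 132479 = 114663 + 132479 = 247142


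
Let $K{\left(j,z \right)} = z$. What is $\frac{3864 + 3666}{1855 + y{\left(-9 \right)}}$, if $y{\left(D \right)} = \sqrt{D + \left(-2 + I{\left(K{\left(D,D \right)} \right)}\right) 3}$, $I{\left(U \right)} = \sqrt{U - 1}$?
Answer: $\frac{7530}{1855 + \sqrt{3} \sqrt{-5 + i \sqrt{10}}} \approx 4.0567 - 0.0088437 i$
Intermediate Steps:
$I{\left(U \right)} = \sqrt{-1 + U}$
$y{\left(D \right)} = \sqrt{-6 + D + 3 \sqrt{-1 + D}}$ ($y{\left(D \right)} = \sqrt{D + \left(-2 + \sqrt{-1 + D}\right) 3} = \sqrt{D + \left(-6 + 3 \sqrt{-1 + D}\right)} = \sqrt{-6 + D + 3 \sqrt{-1 + D}}$)
$\frac{3864 + 3666}{1855 + y{\left(-9 \right)}} = \frac{3864 + 3666}{1855 + \sqrt{-6 - 9 + 3 \sqrt{-1 - 9}}} = \frac{7530}{1855 + \sqrt{-6 - 9 + 3 \sqrt{-10}}} = \frac{7530}{1855 + \sqrt{-6 - 9 + 3 i \sqrt{10}}} = \frac{7530}{1855 + \sqrt{-15 + 3 i \sqrt{10}}}$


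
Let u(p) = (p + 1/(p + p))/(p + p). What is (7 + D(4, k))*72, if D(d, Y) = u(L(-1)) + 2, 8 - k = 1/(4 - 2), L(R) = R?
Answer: 702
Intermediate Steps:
u(p) = (p + 1/(2*p))/(2*p) (u(p) = (p + 1/(2*p))/((2*p)) = (p + 1/(2*p))*(1/(2*p)) = (p + 1/(2*p))/(2*p))
k = 15/2 (k = 8 - 1/(4 - 2) = 8 - 1/2 = 8 - 1*½ = 8 - ½ = 15/2 ≈ 7.5000)
D(d, Y) = 11/4 (D(d, Y) = (½ + (¼)/(-1)²) + 2 = (½ + (¼)*1) + 2 = (½ + ¼) + 2 = ¾ + 2 = 11/4)
(7 + D(4, k))*72 = (7 + 11/4)*72 = (39/4)*72 = 702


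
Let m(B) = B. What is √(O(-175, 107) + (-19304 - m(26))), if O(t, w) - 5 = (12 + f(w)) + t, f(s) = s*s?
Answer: I*√8039 ≈ 89.661*I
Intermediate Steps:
f(s) = s²
O(t, w) = 17 + t + w² (O(t, w) = 5 + ((12 + w²) + t) = 5 + (12 + t + w²) = 17 + t + w²)
√(O(-175, 107) + (-19304 - m(26))) = √((17 - 175 + 107²) + (-19304 - 1*26)) = √((17 - 175 + 11449) + (-19304 - 26)) = √(11291 - 19330) = √(-8039) = I*√8039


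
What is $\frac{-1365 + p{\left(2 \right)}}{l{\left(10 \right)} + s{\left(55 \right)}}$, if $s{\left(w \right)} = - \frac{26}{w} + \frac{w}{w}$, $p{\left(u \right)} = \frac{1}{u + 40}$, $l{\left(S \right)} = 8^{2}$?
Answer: $- \frac{3153095}{149058} \approx -21.153$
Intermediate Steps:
$l{\left(S \right)} = 64$
$p{\left(u \right)} = \frac{1}{40 + u}$
$s{\left(w \right)} = 1 - \frac{26}{w}$ ($s{\left(w \right)} = - \frac{26}{w} + 1 = 1 - \frac{26}{w}$)
$\frac{-1365 + p{\left(2 \right)}}{l{\left(10 \right)} + s{\left(55 \right)}} = \frac{-1365 + \frac{1}{40 + 2}}{64 + \frac{-26 + 55}{55}} = \frac{-1365 + \frac{1}{42}}{64 + \frac{1}{55} \cdot 29} = \frac{-1365 + \frac{1}{42}}{64 + \frac{29}{55}} = - \frac{57329}{42 \cdot \frac{3549}{55}} = \left(- \frac{57329}{42}\right) \frac{55}{3549} = - \frac{3153095}{149058}$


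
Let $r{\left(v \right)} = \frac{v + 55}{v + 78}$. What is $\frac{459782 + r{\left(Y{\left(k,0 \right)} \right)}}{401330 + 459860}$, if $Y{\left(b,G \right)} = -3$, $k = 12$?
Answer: $\frac{1567441}{2935875} \approx 0.53389$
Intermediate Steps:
$r{\left(v \right)} = \frac{55 + v}{78 + v}$
$\frac{459782 + r{\left(Y{\left(k,0 \right)} \right)}}{401330 + 459860} = \frac{459782 + \frac{55 - 3}{78 - 3}}{401330 + 459860} = \frac{459782 + \frac{1}{75} \cdot 52}{861190} = \left(459782 + \frac{1}{75} \cdot 52\right) \frac{1}{861190} = \left(459782 + \frac{52}{75}\right) \frac{1}{861190} = \frac{34483702}{75} \cdot \frac{1}{861190} = \frac{1567441}{2935875}$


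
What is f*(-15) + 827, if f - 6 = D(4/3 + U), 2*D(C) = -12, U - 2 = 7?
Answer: 827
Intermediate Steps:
U = 9 (U = 2 + 7 = 9)
D(C) = -6 (D(C) = (½)*(-12) = -6)
f = 0 (f = 6 - 6 = 0)
f*(-15) + 827 = 0*(-15) + 827 = 0 + 827 = 827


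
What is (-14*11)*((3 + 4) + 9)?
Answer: -2464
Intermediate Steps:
(-14*11)*((3 + 4) + 9) = -154*(7 + 9) = -154*16 = -2464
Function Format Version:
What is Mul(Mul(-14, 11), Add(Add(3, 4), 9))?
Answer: -2464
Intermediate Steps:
Mul(Mul(-14, 11), Add(Add(3, 4), 9)) = Mul(-154, Add(7, 9)) = Mul(-154, 16) = -2464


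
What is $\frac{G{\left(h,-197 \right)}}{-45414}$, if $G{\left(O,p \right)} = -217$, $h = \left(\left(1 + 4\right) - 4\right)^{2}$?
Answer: $\frac{217}{45414} \approx 0.0047783$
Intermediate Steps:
$h = 1$ ($h = \left(5 - 4\right)^{2} = 1^{2} = 1$)
$\frac{G{\left(h,-197 \right)}}{-45414} = - \frac{217}{-45414} = \left(-217\right) \left(- \frac{1}{45414}\right) = \frac{217}{45414}$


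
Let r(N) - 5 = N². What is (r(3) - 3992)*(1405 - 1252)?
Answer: -608634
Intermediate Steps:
r(N) = 5 + N²
(r(3) - 3992)*(1405 - 1252) = ((5 + 3²) - 3992)*(1405 - 1252) = ((5 + 9) - 3992)*153 = (14 - 3992)*153 = -3978*153 = -608634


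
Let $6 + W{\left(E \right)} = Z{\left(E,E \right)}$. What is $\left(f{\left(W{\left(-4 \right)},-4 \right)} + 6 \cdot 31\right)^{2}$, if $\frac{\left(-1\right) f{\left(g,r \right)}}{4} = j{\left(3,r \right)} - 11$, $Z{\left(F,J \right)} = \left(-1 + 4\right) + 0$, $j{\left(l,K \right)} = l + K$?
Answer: $54756$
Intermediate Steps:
$j{\left(l,K \right)} = K + l$
$Z{\left(F,J \right)} = 3$ ($Z{\left(F,J \right)} = 3 + 0 = 3$)
$W{\left(E \right)} = -3$ ($W{\left(E \right)} = -6 + 3 = -3$)
$f{\left(g,r \right)} = 32 - 4 r$ ($f{\left(g,r \right)} = - 4 \left(\left(r + 3\right) - 11\right) = - 4 \left(\left(3 + r\right) - 11\right) = - 4 \left(-8 + r\right) = 32 - 4 r$)
$\left(f{\left(W{\left(-4 \right)},-4 \right)} + 6 \cdot 31\right)^{2} = \left(\left(32 - -16\right) + 6 \cdot 31\right)^{2} = \left(\left(32 + 16\right) + 186\right)^{2} = \left(48 + 186\right)^{2} = 234^{2} = 54756$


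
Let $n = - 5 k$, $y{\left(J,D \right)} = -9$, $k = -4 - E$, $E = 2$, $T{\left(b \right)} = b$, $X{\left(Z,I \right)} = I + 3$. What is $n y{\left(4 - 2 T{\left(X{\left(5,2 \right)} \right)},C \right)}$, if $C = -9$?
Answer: $-270$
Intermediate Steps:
$X{\left(Z,I \right)} = 3 + I$
$k = -6$ ($k = -4 - 2 = -6$)
$n = 30$ ($n = \left(-5\right) \left(-6\right) = 30$)
$n y{\left(4 - 2 T{\left(X{\left(5,2 \right)} \right)},C \right)} = 30 \left(-9\right) = -270$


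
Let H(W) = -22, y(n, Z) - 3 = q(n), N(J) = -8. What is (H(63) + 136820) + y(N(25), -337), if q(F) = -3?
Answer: 136798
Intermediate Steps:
y(n, Z) = 0 (y(n, Z) = 3 - 3 = 0)
(H(63) + 136820) + y(N(25), -337) = (-22 + 136820) + 0 = 136798 + 0 = 136798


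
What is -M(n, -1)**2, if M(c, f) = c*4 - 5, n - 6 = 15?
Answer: -6241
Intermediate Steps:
n = 21 (n = 6 + 15 = 21)
M(c, f) = -5 + 4*c (M(c, f) = 4*c - 5 = -5 + 4*c)
-M(n, -1)**2 = -(-5 + 4*21)**2 = -(-5 + 84)**2 = -1*79**2 = -1*6241 = -6241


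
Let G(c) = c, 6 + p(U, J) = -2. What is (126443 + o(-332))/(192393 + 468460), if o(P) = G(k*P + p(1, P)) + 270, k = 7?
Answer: 124381/660853 ≈ 0.18821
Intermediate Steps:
p(U, J) = -8 (p(U, J) = -6 - 2 = -8)
o(P) = 262 + 7*P (o(P) = (7*P - 8) + 270 = (-8 + 7*P) + 270 = 262 + 7*P)
(126443 + o(-332))/(192393 + 468460) = (126443 + (262 + 7*(-332)))/(192393 + 468460) = (126443 + (262 - 2324))/660853 = (126443 - 2062)*(1/660853) = 124381*(1/660853) = 124381/660853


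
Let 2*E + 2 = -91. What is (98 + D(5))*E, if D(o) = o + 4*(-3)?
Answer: -8463/2 ≈ -4231.5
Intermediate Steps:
E = -93/2 (E = -1 + (1/2)*(-91) = -1 - 91/2 = -93/2 ≈ -46.500)
D(o) = -12 + o (D(o) = o - 12 = -12 + o)
(98 + D(5))*E = (98 + (-12 + 5))*(-93/2) = (98 - 7)*(-93/2) = 91*(-93/2) = -8463/2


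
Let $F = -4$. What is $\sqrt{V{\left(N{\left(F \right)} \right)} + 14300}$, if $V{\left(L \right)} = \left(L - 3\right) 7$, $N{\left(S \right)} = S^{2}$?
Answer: $3 \sqrt{1599} \approx 119.96$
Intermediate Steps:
$V{\left(L \right)} = -21 + 7 L$ ($V{\left(L \right)} = \left(-3 + L\right) 7 = -21 + 7 L$)
$\sqrt{V{\left(N{\left(F \right)} \right)} + 14300} = \sqrt{\left(-21 + 7 \left(-4\right)^{2}\right) + 14300} = \sqrt{\left(-21 + 7 \cdot 16\right) + 14300} = \sqrt{\left(-21 + 112\right) + 14300} = \sqrt{91 + 14300} = \sqrt{14391} = 3 \sqrt{1599}$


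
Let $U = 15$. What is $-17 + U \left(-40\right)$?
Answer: $-617$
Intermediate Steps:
$-17 + U \left(-40\right) = -17 + 15 \left(-40\right) = -17 - 600 = -617$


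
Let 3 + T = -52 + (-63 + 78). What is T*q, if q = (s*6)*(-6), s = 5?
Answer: 7200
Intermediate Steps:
q = -180 (q = (5*6)*(-6) = 30*(-6) = -180)
T = -40 (T = -3 + (-52 + (-63 + 78)) = -3 + (-52 + 15) = -3 - 37 = -40)
T*q = -40*(-180) = 7200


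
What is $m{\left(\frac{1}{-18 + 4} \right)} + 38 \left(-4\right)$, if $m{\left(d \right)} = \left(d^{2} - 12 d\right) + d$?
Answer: $- \frac{29637}{196} \approx -151.21$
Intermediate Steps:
$m{\left(d \right)} = d^{2} - 11 d$
$m{\left(\frac{1}{-18 + 4} \right)} + 38 \left(-4\right) = \frac{-11 + \frac{1}{-18 + 4}}{-18 + 4} + 38 \left(-4\right) = \frac{-11 + \frac{1}{-14}}{-14} - 152 = - \frac{-11 - \frac{1}{14}}{14} - 152 = \left(- \frac{1}{14}\right) \left(- \frac{155}{14}\right) - 152 = \frac{155}{196} - 152 = - \frac{29637}{196}$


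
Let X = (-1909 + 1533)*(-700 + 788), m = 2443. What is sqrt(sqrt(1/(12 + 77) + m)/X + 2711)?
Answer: sqrt(367342004106176 - 92026*sqrt(4837773))/368104 ≈ 52.067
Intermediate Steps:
X = -33088 (X = -376*88 = -33088)
sqrt(sqrt(1/(12 + 77) + m)/X + 2711) = sqrt(sqrt(1/(12 + 77) + 2443)/(-33088) + 2711) = sqrt(sqrt(1/89 + 2443)*(-1/33088) + 2711) = sqrt(sqrt(217428/89)*(-1/33088) + 2711) = sqrt((2*sqrt(4837773)/89)*(-1/33088) + 2711) = sqrt(-sqrt(4837773)/1472416 + 2711) = sqrt(2711 - sqrt(4837773)/1472416)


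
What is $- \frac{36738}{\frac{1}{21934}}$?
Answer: $-805811292$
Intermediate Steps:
$- \frac{36738}{\frac{1}{21934}} = - 36738 \frac{1}{\frac{1}{21934}} = \left(-36738\right) 21934 = -805811292$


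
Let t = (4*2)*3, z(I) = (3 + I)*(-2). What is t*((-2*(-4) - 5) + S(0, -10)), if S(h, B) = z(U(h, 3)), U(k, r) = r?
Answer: -216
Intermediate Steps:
z(I) = -6 - 2*I
S(h, B) = -12 (S(h, B) = -6 - 2*3 = -6 - 6 = -12)
t = 24 (t = 8*3 = 24)
t*((-2*(-4) - 5) + S(0, -10)) = 24*((-2*(-4) - 5) - 12) = 24*((8 - 5) - 12) = 24*(3 - 12) = 24*(-9) = -216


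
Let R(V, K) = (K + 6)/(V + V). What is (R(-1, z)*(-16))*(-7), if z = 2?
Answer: -448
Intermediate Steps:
R(V, K) = (6 + K)/(2*V) (R(V, K) = (6 + K)/((2*V)) = (6 + K)*(1/(2*V)) = (6 + K)/(2*V))
(R(-1, z)*(-16))*(-7) = (((½)*(6 + 2)/(-1))*(-16))*(-7) = (((½)*(-1)*8)*(-16))*(-7) = -4*(-16)*(-7) = 64*(-7) = -448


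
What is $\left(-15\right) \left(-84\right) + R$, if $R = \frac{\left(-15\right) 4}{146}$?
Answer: $\frac{91950}{73} \approx 1259.6$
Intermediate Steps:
$R = - \frac{30}{73}$ ($R = \left(-60\right) \frac{1}{146} = - \frac{30}{73} \approx -0.41096$)
$\left(-15\right) \left(-84\right) + R = \left(-15\right) \left(-84\right) - \frac{30}{73} = 1260 - \frac{30}{73} = \frac{91950}{73}$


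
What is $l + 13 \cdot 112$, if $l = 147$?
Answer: $1603$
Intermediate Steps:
$l + 13 \cdot 112 = 147 + 13 \cdot 112 = 147 + 1456 = 1603$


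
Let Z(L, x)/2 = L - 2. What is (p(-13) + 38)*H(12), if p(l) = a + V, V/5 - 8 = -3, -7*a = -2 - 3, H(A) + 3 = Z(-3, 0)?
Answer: -5798/7 ≈ -828.29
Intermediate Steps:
Z(L, x) = -4 + 2*L (Z(L, x) = 2*(L - 2) = 2*(-2 + L) = -4 + 2*L)
H(A) = -13 (H(A) = -3 + (-4 + 2*(-3)) = -3 + (-4 - 6) = -3 - 10 = -13)
a = 5/7 (a = -(-2 - 3)/7 = -⅐*(-5) = 5/7 ≈ 0.71429)
V = 25 (V = 40 + 5*(-3) = 40 - 15 = 25)
p(l) = 180/7 (p(l) = 5/7 + 25 = 180/7)
(p(-13) + 38)*H(12) = (180/7 + 38)*(-13) = (446/7)*(-13) = -5798/7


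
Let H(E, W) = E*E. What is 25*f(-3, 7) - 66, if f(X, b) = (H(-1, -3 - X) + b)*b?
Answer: 1334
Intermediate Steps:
H(E, W) = E²
f(X, b) = b*(1 + b) (f(X, b) = ((-1)² + b)*b = (1 + b)*b = b*(1 + b))
25*f(-3, 7) - 66 = 25*(7*(1 + 7)) - 66 = 25*(7*8) - 66 = 25*56 - 66 = 1400 - 66 = 1334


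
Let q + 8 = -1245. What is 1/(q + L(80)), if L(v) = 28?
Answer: -1/1225 ≈ -0.00081633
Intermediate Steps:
q = -1253 (q = -8 - 1245 = -1253)
1/(q + L(80)) = 1/(-1253 + 28) = 1/(-1225) = -1/1225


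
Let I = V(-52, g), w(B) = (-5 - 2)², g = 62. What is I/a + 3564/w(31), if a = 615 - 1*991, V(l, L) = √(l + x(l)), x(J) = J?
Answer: 3564/49 - I*√26/188 ≈ 72.735 - 0.027122*I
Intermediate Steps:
w(B) = 49 (w(B) = (-7)² = 49)
V(l, L) = √2*√l (V(l, L) = √(l + l) = √(2*l) = √2*√l)
I = 2*I*√26 (I = √2*√(-52) = √2*(2*I*√13) = 2*I*√26 ≈ 10.198*I)
a = -376 (a = 615 - 991 = -376)
I/a + 3564/w(31) = (2*I*√26)/(-376) + 3564/49 = (2*I*√26)*(-1/376) + 3564*(1/49) = -I*√26/188 + 3564/49 = 3564/49 - I*√26/188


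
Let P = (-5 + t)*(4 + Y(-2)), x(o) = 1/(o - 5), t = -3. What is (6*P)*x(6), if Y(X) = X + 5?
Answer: -336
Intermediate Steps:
x(o) = 1/(-5 + o)
Y(X) = 5 + X
P = -56 (P = (-5 - 3)*(4 + (5 - 2)) = -8*(4 + 3) = -8*7 = -56)
(6*P)*x(6) = (6*(-56))/(-5 + 6) = -336/1 = -336*1 = -336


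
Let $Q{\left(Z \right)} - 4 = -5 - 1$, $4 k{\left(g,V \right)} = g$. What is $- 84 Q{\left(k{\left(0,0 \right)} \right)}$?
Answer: $168$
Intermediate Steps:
$k{\left(g,V \right)} = \frac{g}{4}$
$Q{\left(Z \right)} = -2$ ($Q{\left(Z \right)} = 4 - 6 = -2$)
$- 84 Q{\left(k{\left(0,0 \right)} \right)} = \left(-84\right) \left(-2\right) = 168$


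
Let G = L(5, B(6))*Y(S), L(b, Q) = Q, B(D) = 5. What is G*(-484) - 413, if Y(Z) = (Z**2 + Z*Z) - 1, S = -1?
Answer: -2833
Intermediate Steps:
Y(Z) = -1 + 2*Z**2 (Y(Z) = (Z**2 + Z**2) - 1 = 2*Z**2 - 1 = -1 + 2*Z**2)
G = 5 (G = 5*(-1 + 2*(-1)**2) = 5*(-1 + 2*1) = 5*(-1 + 2) = 5*1 = 5)
G*(-484) - 413 = 5*(-484) - 413 = -2420 - 413 = -2833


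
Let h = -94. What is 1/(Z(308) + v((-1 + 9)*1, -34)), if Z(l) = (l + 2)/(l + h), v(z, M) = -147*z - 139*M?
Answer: 107/380005 ≈ 0.00028158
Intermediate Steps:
Z(l) = (2 + l)/(-94 + l) (Z(l) = (l + 2)/(l - 94) = (2 + l)/(-94 + l))
1/(Z(308) + v((-1 + 9)*1, -34)) = 1/((2 + 308)/(-94 + 308) + (-147*(-1 + 9) - 139*(-34))) = 1/(310/214 + (-1176 + 4726)) = 1/((1/214)*310 + (-147*8 + 4726)) = 1/(155/107 + (-1176 + 4726)) = 1/(155/107 + 3550) = 1/(380005/107) = 107/380005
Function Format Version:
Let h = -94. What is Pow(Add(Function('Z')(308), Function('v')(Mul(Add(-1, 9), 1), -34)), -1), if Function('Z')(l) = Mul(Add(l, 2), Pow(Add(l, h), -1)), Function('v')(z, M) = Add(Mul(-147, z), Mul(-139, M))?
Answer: Rational(107, 380005) ≈ 0.00028158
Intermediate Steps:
Function('Z')(l) = Mul(Pow(Add(-94, l), -1), Add(2, l)) (Function('Z')(l) = Mul(Add(l, 2), Pow(Add(l, -94), -1)) = Mul(Add(2, l), Pow(Add(-94, l), -1)) = Mul(Pow(Add(-94, l), -1), Add(2, l)))
Pow(Add(Function('Z')(308), Function('v')(Mul(Add(-1, 9), 1), -34)), -1) = Pow(Add(Mul(Pow(Add(-94, 308), -1), Add(2, 308)), Add(Mul(-147, Mul(Add(-1, 9), 1)), Mul(-139, -34))), -1) = Pow(Add(Mul(Pow(214, -1), 310), Add(Mul(-147, Mul(8, 1)), 4726)), -1) = Pow(Add(Mul(Rational(1, 214), 310), Add(Mul(-147, 8), 4726)), -1) = Pow(Add(Rational(155, 107), Add(-1176, 4726)), -1) = Pow(Add(Rational(155, 107), 3550), -1) = Pow(Rational(380005, 107), -1) = Rational(107, 380005)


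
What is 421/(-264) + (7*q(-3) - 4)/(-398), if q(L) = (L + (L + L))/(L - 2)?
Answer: -424571/262680 ≈ -1.6163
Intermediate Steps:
q(L) = 3*L/(-2 + L) (q(L) = (L + 2*L)/(-2 + L) = (3*L)/(-2 + L) = 3*L/(-2 + L))
421/(-264) + (7*q(-3) - 4)/(-398) = 421/(-264) + (7*(3*(-3)/(-2 - 3)) - 4)/(-398) = 421*(-1/264) + (7*(3*(-3)/(-5)) - 4)*(-1/398) = -421/264 + (7*(3*(-3)*(-⅕)) - 4)*(-1/398) = -421/264 + (7*(9/5) - 4)*(-1/398) = -421/264 + (63/5 - 4)*(-1/398) = -421/264 + (43/5)*(-1/398) = -421/264 - 43/1990 = -424571/262680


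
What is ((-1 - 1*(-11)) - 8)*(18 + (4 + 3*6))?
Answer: 80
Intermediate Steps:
((-1 - 1*(-11)) - 8)*(18 + (4 + 3*6)) = ((-1 + 11) - 8)*(18 + (4 + 18)) = (10 - 8)*(18 + 22) = 2*40 = 80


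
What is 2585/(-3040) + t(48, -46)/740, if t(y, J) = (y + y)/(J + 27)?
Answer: -96413/112480 ≈ -0.85716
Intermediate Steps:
t(y, J) = 2*y/(27 + J) (t(y, J) = (2*y)/(27 + J) = 2*y/(27 + J))
2585/(-3040) + t(48, -46)/740 = 2585/(-3040) + (2*48/(27 - 46))/740 = 2585*(-1/3040) + (2*48/(-19))*(1/740) = -517/608 + (2*48*(-1/19))*(1/740) = -517/608 - 96/19*1/740 = -517/608 - 24/3515 = -96413/112480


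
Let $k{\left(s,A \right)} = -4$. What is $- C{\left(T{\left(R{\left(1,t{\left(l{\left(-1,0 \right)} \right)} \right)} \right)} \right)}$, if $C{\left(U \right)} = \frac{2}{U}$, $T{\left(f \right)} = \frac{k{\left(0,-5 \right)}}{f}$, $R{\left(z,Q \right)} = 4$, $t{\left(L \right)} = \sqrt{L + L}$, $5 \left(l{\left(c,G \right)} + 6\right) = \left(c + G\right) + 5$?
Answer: $2$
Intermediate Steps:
$l{\left(c,G \right)} = -5 + \frac{G}{5} + \frac{c}{5}$ ($l{\left(c,G \right)} = -6 + \frac{\left(c + G\right) + 5}{5} = -6 + \frac{\left(G + c\right) + 5}{5} = -6 + \frac{5 + G + c}{5} = -6 + \left(1 + \frac{G}{5} + \frac{c}{5}\right) = -5 + \frac{G}{5} + \frac{c}{5}$)
$t{\left(L \right)} = \sqrt{2} \sqrt{L}$ ($t{\left(L \right)} = \sqrt{2 L} = \sqrt{2} \sqrt{L}$)
$T{\left(f \right)} = - \frac{4}{f}$
$- C{\left(T{\left(R{\left(1,t{\left(l{\left(-1,0 \right)} \right)} \right)} \right)} \right)} = - \frac{2}{\left(-4\right) \frac{1}{4}} = - \frac{2}{-1} = - 2 \left(-1\right) = \left(-1\right) \left(-2\right) = 2$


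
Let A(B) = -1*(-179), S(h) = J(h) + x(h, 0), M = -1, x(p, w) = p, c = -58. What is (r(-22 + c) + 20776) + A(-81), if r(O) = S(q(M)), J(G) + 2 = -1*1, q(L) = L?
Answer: 20951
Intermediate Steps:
J(G) = -3 (J(G) = -2 - 1*1 = -2 - 1 = -3)
S(h) = -3 + h
A(B) = 179
r(O) = -4 (r(O) = -3 - 1 = -4)
(r(-22 + c) + 20776) + A(-81) = (-4 + 20776) + 179 = 20772 + 179 = 20951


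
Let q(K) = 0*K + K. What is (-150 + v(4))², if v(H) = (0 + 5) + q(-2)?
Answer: 21609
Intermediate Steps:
q(K) = K (q(K) = 0 + K = K)
v(H) = 3 (v(H) = (0 + 5) - 2 = 5 - 2 = 3)
(-150 + v(4))² = (-150 + 3)² = (-147)² = 21609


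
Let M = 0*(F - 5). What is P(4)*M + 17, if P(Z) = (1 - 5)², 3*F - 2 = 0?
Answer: 17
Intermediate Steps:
F = ⅔ (F = ⅔ + (⅓)*0 = ⅔ + 0 = ⅔ ≈ 0.66667)
P(Z) = 16 (P(Z) = (-4)² = 16)
M = 0 (M = 0*(⅔ - 5) = 0*(-13/3) = 0)
P(4)*M + 17 = 16*0 + 17 = 0 + 17 = 17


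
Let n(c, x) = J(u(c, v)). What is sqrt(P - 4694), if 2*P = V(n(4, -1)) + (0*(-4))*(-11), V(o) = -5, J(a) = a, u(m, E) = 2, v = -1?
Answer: I*sqrt(18786)/2 ≈ 68.531*I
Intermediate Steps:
n(c, x) = 2
P = -5/2 (P = (-5 + (0*(-4))*(-11))/2 = (-5 + 0*(-11))/2 = (-5 + 0)/2 = (1/2)*(-5) = -5/2 ≈ -2.5000)
sqrt(P - 4694) = sqrt(-5/2 - 4694) = sqrt(-9393/2) = I*sqrt(18786)/2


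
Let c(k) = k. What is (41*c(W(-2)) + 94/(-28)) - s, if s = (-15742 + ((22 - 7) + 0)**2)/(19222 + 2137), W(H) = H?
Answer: -25306767/299026 ≈ -84.631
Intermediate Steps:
s = -15517/21359 (s = (-15742 + (15 + 0)**2)/21359 = (-15742 + 15**2)*(1/21359) = (-15742 + 225)*(1/21359) = -15517*1/21359 = -15517/21359 ≈ -0.72649)
(41*c(W(-2)) + 94/(-28)) - s = (41*(-2) + 94/(-28)) - 1*(-15517/21359) = (-82 + 94*(-1/28)) + 15517/21359 = (-82 - 47/14) + 15517/21359 = -1195/14 + 15517/21359 = -25306767/299026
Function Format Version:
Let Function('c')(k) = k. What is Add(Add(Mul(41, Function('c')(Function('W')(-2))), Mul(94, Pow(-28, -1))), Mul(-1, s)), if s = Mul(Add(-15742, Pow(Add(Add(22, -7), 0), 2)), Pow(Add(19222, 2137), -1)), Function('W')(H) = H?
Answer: Rational(-25306767, 299026) ≈ -84.631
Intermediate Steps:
s = Rational(-15517, 21359) (s = Mul(Add(-15742, Pow(Add(15, 0), 2)), Pow(21359, -1)) = Mul(Add(-15742, Pow(15, 2)), Rational(1, 21359)) = Mul(Add(-15742, 225), Rational(1, 21359)) = Mul(-15517, Rational(1, 21359)) = Rational(-15517, 21359) ≈ -0.72649)
Add(Add(Mul(41, Function('c')(Function('W')(-2))), Mul(94, Pow(-28, -1))), Mul(-1, s)) = Add(Add(Mul(41, -2), Mul(94, Pow(-28, -1))), Mul(-1, Rational(-15517, 21359))) = Add(Add(-82, Mul(94, Rational(-1, 28))), Rational(15517, 21359)) = Add(Add(-82, Rational(-47, 14)), Rational(15517, 21359)) = Add(Rational(-1195, 14), Rational(15517, 21359)) = Rational(-25306767, 299026)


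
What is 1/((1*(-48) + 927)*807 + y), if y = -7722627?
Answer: -1/7013274 ≈ -1.4259e-7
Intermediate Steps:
1/((1*(-48) + 927)*807 + y) = 1/((1*(-48) + 927)*807 - 7722627) = 1/((-48 + 927)*807 - 7722627) = 1/(879*807 - 7722627) = 1/(709353 - 7722627) = 1/(-7013274) = -1/7013274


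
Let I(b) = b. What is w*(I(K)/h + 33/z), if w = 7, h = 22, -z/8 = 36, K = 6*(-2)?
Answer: -4879/1056 ≈ -4.6203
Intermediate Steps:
K = -12
z = -288 (z = -8*36 = -288)
w*(I(K)/h + 33/z) = 7*(-12/22 + 33/(-288)) = 7*(-12*1/22 + 33*(-1/288)) = 7*(-6/11 - 11/96) = 7*(-697/1056) = -4879/1056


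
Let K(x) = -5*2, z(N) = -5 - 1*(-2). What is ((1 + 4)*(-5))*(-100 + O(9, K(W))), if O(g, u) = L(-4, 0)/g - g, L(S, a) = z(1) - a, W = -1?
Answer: 8200/3 ≈ 2733.3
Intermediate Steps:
z(N) = -3 (z(N) = -5 + 2 = -3)
K(x) = -10
L(S, a) = -3 - a
O(g, u) = -g - 3/g (O(g, u) = (-3 - 1*0)/g - g = (-3 + 0)/g - g = -3/g - g = -g - 3/g)
((1 + 4)*(-5))*(-100 + O(9, K(W))) = ((1 + 4)*(-5))*(-100 + (-1*9 - 3/9)) = (5*(-5))*(-100 + (-9 - 3*⅑)) = -25*(-100 + (-9 - ⅓)) = -25*(-100 - 28/3) = -25*(-328/3) = 8200/3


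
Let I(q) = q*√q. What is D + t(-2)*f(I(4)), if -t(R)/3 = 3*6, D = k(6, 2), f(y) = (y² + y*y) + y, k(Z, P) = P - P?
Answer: -7344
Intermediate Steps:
I(q) = q^(3/2)
k(Z, P) = 0
f(y) = y + 2*y² (f(y) = (y² + y²) + y = 2*y² + y = y + 2*y²)
D = 0
t(R) = -54 (t(R) = -9*6 = -3*18 = -54)
D + t(-2)*f(I(4)) = 0 - 54*4^(3/2)*(1 + 2*4^(3/2)) = 0 - 432*(1 + 2*8) = 0 - 432*(1 + 16) = 0 - 432*17 = 0 - 54*136 = 0 - 7344 = -7344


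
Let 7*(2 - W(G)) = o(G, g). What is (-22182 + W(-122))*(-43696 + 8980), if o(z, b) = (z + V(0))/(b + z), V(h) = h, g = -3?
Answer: 673755005352/875 ≈ 7.7001e+8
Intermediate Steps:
o(z, b) = z/(b + z) (o(z, b) = (z + 0)/(b + z) = z/(b + z))
W(G) = 2 - G/(7*(-3 + G))
(-22182 + W(-122))*(-43696 + 8980) = (-22182 + (-42 + 13*(-122))/(7*(-3 - 122)))*(-43696 + 8980) = (-22182 + (⅐)*(-42 - 1586)/(-125))*(-34716) = (-22182 + (⅐)*(-1/125)*(-1628))*(-34716) = (-22182 + 1628/875)*(-34716) = -19407622/875*(-34716) = 673755005352/875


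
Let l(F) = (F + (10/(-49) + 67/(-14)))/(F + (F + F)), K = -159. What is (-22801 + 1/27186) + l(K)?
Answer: -804886442239/35301021 ≈ -22801.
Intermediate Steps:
l(F) = (-489/98 + F)/(3*F) (l(F) = (F + (10*(-1/49) + 67*(-1/14)))/(F + 2*F) = (F + (-10/49 - 67/14))/((3*F)) = (F - 489/98)*(1/(3*F)) = (-489/98 + F)*(1/(3*F)) = (-489/98 + F)/(3*F))
(-22801 + 1/27186) + l(K) = (-22801 + 1/27186) + (1/294)*(-489 + 98*(-159))/(-159) = (-22801 + 1/27186) + (1/294)*(-1/159)*(-489 - 15582) = -619867985/27186 + (1/294)*(-1/159)*(-16071) = -619867985/27186 + 5357/15582 = -804886442239/35301021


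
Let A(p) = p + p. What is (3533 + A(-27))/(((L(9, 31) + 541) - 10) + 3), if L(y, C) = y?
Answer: 3479/543 ≈ 6.4070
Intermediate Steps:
A(p) = 2*p
(3533 + A(-27))/(((L(9, 31) + 541) - 10) + 3) = (3533 + 2*(-27))/(((9 + 541) - 10) + 3) = (3533 - 54)/((550 - 10) + 3) = 3479/(540 + 3) = 3479/543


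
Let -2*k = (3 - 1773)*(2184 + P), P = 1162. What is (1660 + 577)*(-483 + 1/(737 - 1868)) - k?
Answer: -4571143448/1131 ≈ -4.0417e+6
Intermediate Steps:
k = 2961210 (k = -(3 - 1773)*(2184 + 1162)/2 = -(-885)*3346 = -1/2*(-5922420) = 2961210)
(1660 + 577)*(-483 + 1/(737 - 1868)) - k = (1660 + 577)*(-483 + 1/(737 - 1868)) - 1*2961210 = 2237*(-483 + 1/(-1131)) - 2961210 = 2237*(-483 - 1/1131) - 2961210 = 2237*(-546274/1131) - 2961210 = -1222014938/1131 - 2961210 = -4571143448/1131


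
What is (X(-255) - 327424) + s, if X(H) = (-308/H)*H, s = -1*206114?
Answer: -533846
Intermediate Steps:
s = -206114
X(H) = -308
(X(-255) - 327424) + s = (-308 - 327424) - 206114 = -327732 - 206114 = -533846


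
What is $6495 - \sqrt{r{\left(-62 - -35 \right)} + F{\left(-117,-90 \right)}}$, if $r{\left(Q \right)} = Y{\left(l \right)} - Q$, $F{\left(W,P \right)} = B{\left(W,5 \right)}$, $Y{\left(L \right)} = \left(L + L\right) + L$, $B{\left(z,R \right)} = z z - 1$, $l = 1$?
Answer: $6495 - 19 \sqrt{38} \approx 6377.9$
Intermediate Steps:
$B{\left(z,R \right)} = -1 + z^{2}$ ($B{\left(z,R \right)} = z^{2} - 1 = -1 + z^{2}$)
$Y{\left(L \right)} = 3 L$ ($Y{\left(L \right)} = 2 L + L = 3 L$)
$F{\left(W,P \right)} = -1 + W^{2}$
$r{\left(Q \right)} = 3 - Q$ ($r{\left(Q \right)} = 3 \cdot 1 - Q = 3 - Q$)
$6495 - \sqrt{r{\left(-62 - -35 \right)} + F{\left(-117,-90 \right)}} = 6495 - \sqrt{\left(3 - \left(-62 - -35\right)\right) - \left(1 - \left(-117\right)^{2}\right)} = 6495 - \sqrt{\left(3 - \left(-62 + 35\right)\right) + \left(-1 + 13689\right)} = 6495 - \sqrt{\left(3 - -27\right) + 13688} = 6495 - \sqrt{\left(3 + 27\right) + 13688} = 6495 - \sqrt{30 + 13688} = 6495 - \sqrt{13718} = 6495 - 19 \sqrt{38}$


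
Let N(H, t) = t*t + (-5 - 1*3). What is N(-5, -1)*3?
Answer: -21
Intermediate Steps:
N(H, t) = -8 + t**2 (N(H, t) = t**2 + (-5 - 3) = t**2 - 8 = -8 + t**2)
N(-5, -1)*3 = (-8 + (-1)**2)*3 = (-8 + 1)*3 = -7*3 = -21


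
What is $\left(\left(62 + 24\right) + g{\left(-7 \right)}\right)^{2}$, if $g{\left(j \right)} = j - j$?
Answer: $7396$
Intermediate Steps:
$g{\left(j \right)} = 0$
$\left(\left(62 + 24\right) + g{\left(-7 \right)}\right)^{2} = \left(\left(62 + 24\right) + 0\right)^{2} = \left(86 + 0\right)^{2} = 86^{2} = 7396$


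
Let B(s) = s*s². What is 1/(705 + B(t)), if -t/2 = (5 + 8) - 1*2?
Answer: -1/9943 ≈ -0.00010057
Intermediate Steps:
t = -22 (t = -2*((5 + 8) - 1*2) = -2*(13 - 2) = -2*11 = -22)
B(s) = s³
1/(705 + B(t)) = 1/(705 + (-22)³) = 1/(705 - 10648) = 1/(-9943) = -1/9943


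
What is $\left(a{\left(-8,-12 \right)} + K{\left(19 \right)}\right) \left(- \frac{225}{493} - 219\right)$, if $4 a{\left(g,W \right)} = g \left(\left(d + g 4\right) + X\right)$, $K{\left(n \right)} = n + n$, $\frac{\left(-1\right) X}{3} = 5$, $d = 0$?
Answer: $- \frac{14281344}{493} \approx -28968.0$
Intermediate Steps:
$X = -15$ ($X = \left(-3\right) 5 = -15$)
$K{\left(n \right)} = 2 n$
$a{\left(g,W \right)} = \frac{g \left(-15 + 4 g\right)}{4}$ ($a{\left(g,W \right)} = \frac{g \left(\left(0 + g 4\right) - 15\right)}{4} = \frac{g \left(\left(0 + 4 g\right) - 15\right)}{4} = \frac{g \left(4 g - 15\right)}{4} = \frac{g \left(-15 + 4 g\right)}{4}$)
$\left(a{\left(-8,-12 \right)} + K{\left(19 \right)}\right) \left(- \frac{225}{493} - 219\right) = \left(\frac{1}{4} \left(-8\right) \left(-15 + 4 \left(-8\right)\right) + 2 \cdot 19\right) \left(- \frac{225}{493} - 219\right) = \left(\frac{1}{4} \left(-8\right) \left(-15 - 32\right) + 38\right) \left(\left(-225\right) \frac{1}{493} - 219\right) = \left(\frac{1}{4} \left(-8\right) \left(-47\right) + 38\right) \left(- \frac{225}{493} - 219\right) = \left(94 + 38\right) \left(- \frac{108192}{493}\right) = 132 \left(- \frac{108192}{493}\right) = - \frac{14281344}{493}$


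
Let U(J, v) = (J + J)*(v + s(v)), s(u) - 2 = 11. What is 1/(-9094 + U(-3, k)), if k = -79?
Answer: -1/8698 ≈ -0.00011497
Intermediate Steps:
s(u) = 13 (s(u) = 2 + 11 = 13)
U(J, v) = 2*J*(13 + v) (U(J, v) = (J + J)*(v + 13) = (2*J)*(13 + v) = 2*J*(13 + v))
1/(-9094 + U(-3, k)) = 1/(-9094 + 2*(-3)*(13 - 79)) = 1/(-9094 + 2*(-3)*(-66)) = 1/(-9094 + 396) = 1/(-8698) = -1/8698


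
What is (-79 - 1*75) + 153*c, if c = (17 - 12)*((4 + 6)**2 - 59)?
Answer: 31211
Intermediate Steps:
c = 205 (c = 5*(10**2 - 59) = 5*(100 - 59) = 5*41 = 205)
(-79 - 1*75) + 153*c = (-79 - 1*75) + 153*205 = (-79 - 75) + 31365 = -154 + 31365 = 31211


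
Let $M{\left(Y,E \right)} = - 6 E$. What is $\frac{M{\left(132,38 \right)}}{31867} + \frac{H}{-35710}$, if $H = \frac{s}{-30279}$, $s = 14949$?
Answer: $- \frac{82017201579}{11485536963010} \approx -0.0071409$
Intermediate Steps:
$H = - \frac{4983}{10093}$ ($H = \frac{14949}{-30279} = 14949 \left(- \frac{1}{30279}\right) = - \frac{4983}{10093} \approx -0.49371$)
$\frac{M{\left(132,38 \right)}}{31867} + \frac{H}{-35710} = \frac{\left(-6\right) 38}{31867} - \frac{4983}{10093 \left(-35710\right)} = \left(-228\right) \frac{1}{31867} - - \frac{4983}{360421030} = - \frac{228}{31867} + \frac{4983}{360421030} = - \frac{82017201579}{11485536963010}$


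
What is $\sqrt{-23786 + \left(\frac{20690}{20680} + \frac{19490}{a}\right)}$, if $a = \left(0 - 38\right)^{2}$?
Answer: $\frac{101 i \sqrt{899419213}}{19646} \approx 154.18 i$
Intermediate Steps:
$a = 1444$ ($a = \left(-38\right)^{2} = 1444$)
$\sqrt{-23786 + \left(\frac{20690}{20680} + \frac{19490}{a}\right)} = \sqrt{-23786 + \left(\frac{20690}{20680} + \frac{19490}{1444}\right)} = \sqrt{-23786 + \left(20690 \cdot \frac{1}{20680} + 19490 \cdot \frac{1}{1444}\right)} = \sqrt{-23786 + \left(\frac{2069}{2068} + \frac{9745}{722}\right)} = \sqrt{-23786 + \frac{10823239}{746548}} = \sqrt{- \frac{17746567489}{746548}} = \frac{101 i \sqrt{899419213}}{19646}$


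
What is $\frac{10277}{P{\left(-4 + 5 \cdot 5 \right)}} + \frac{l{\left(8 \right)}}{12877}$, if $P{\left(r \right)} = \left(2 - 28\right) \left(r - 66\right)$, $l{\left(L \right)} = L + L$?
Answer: $\frac{132355649}{15066090} \approx 8.785$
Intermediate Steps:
$l{\left(L \right)} = 2 L$
$P{\left(r \right)} = 1716 - 26 r$ ($P{\left(r \right)} = - 26 \left(-66 + r\right) = 1716 - 26 r$)
$\frac{10277}{P{\left(-4 + 5 \cdot 5 \right)}} + \frac{l{\left(8 \right)}}{12877} = \frac{10277}{1716 - 26 \left(-4 + 5 \cdot 5\right)} + \frac{2 \cdot 8}{12877} = \frac{10277}{1716 - 26 \left(-4 + 25\right)} + 16 \cdot \frac{1}{12877} = \frac{10277}{1716 - 546} + \frac{16}{12877} = \frac{10277}{1170} + \frac{16}{12877} = \frac{132355649}{15066090}$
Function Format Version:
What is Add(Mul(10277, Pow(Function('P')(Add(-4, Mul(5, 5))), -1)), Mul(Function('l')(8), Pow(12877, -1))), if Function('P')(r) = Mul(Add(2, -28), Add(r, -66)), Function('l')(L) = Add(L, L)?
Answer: Rational(132355649, 15066090) ≈ 8.7850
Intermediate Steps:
Function('l')(L) = Mul(2, L)
Function('P')(r) = Add(1716, Mul(-26, r)) (Function('P')(r) = Mul(-26, Add(-66, r)) = Add(1716, Mul(-26, r)))
Add(Mul(10277, Pow(Function('P')(Add(-4, Mul(5, 5))), -1)), Mul(Function('l')(8), Pow(12877, -1))) = Add(Mul(10277, Pow(Add(1716, Mul(-26, Add(-4, Mul(5, 5)))), -1)), Mul(Mul(2, 8), Pow(12877, -1))) = Add(Mul(10277, Pow(Add(1716, Mul(-26, Add(-4, 25))), -1)), Mul(16, Rational(1, 12877))) = Add(Mul(10277, Pow(Add(1716, Mul(-26, 21)), -1)), Rational(16, 12877)) = Add(Mul(10277, Pow(Add(1716, -546), -1)), Rational(16, 12877)) = Add(Mul(10277, Pow(1170, -1)), Rational(16, 12877)) = Add(Mul(10277, Rational(1, 1170)), Rational(16, 12877)) = Add(Rational(10277, 1170), Rational(16, 12877)) = Rational(132355649, 15066090)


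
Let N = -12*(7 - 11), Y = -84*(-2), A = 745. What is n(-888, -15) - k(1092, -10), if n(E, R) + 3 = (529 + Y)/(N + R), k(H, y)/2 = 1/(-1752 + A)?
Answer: 602252/33231 ≈ 18.123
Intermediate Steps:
Y = 168
N = 48 (N = -12*(-4) = 48)
k(H, y) = -2/1007 (k(H, y) = 2/(-1752 + 745) = 2/(-1007) = 2*(-1/1007) = -2/1007)
n(E, R) = -3 + 697/(48 + R) (n(E, R) = -3 + (529 + 168)/(48 + R) = -3 + 697/(48 + R))
n(-888, -15) - k(1092, -10) = (553 - 3*(-15))/(48 - 15) - 1*(-2/1007) = (553 + 45)/33 + 2/1007 = (1/33)*598 + 2/1007 = 598/33 + 2/1007 = 602252/33231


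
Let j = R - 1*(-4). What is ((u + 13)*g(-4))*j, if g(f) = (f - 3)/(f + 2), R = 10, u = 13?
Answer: 1274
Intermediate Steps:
g(f) = (-3 + f)/(2 + f)
j = 14 (j = 10 - 1*(-4) = 10 + 4 = 14)
((u + 13)*g(-4))*j = ((13 + 13)*((-3 - 4)/(2 - 4)))*14 = (26*(-7/(-2)))*14 = (26*(-½*(-7)))*14 = (26*(7/2))*14 = 91*14 = 1274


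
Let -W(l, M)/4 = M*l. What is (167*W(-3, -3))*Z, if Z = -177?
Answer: 1064124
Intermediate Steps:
W(l, M) = -4*M*l
(167*W(-3, -3))*Z = (167*(-4*(-3)*(-3)))*(-177) = (167*(-36))*(-177) = -6012*(-177) = 1064124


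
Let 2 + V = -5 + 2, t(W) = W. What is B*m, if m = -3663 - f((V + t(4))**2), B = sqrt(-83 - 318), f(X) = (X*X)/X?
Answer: -3664*I*sqrt(401) ≈ -73372.0*I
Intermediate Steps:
V = -5 (V = -2 + (-5 + 2) = -2 - 3 = -5)
f(X) = X (f(X) = X**2/X = X)
B = I*sqrt(401) (B = sqrt(-401) = I*sqrt(401) ≈ 20.025*I)
m = -3664 (m = -3663 - (-5 + 4)**2 = -3663 - 1*(-1)**2 = -3663 - 1*1 = -3663 - 1 = -3664)
B*m = (I*sqrt(401))*(-3664) = -3664*I*sqrt(401)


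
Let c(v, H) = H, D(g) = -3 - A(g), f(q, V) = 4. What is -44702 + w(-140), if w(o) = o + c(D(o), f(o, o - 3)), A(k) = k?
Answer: -44838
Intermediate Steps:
D(g) = -3 - g
w(o) = 4 + o (w(o) = o + 4 = 4 + o)
-44702 + w(-140) = -44702 + (4 - 140) = -44702 - 136 = -44838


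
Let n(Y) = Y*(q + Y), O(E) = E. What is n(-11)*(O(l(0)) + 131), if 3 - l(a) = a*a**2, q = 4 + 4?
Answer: 4422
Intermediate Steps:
q = 8
l(a) = 3 - a**3 (l(a) = 3 - a*a**2 = 3 - a**3)
n(Y) = Y*(8 + Y)
n(-11)*(O(l(0)) + 131) = (-11*(8 - 11))*((3 - 1*0**3) + 131) = (-11*(-3))*((3 - 1*0) + 131) = 33*((3 + 0) + 131) = 33*(3 + 131) = 33*134 = 4422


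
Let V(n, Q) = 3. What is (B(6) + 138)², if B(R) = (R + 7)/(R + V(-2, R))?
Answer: 1575025/81 ≈ 19445.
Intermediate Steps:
B(R) = (7 + R)/(3 + R) (B(R) = (R + 7)/(R + 3) = (7 + R)/(3 + R))
(B(6) + 138)² = ((7 + 6)/(3 + 6) + 138)² = (13/9 + 138)² = (1255/9)² = 1575025/81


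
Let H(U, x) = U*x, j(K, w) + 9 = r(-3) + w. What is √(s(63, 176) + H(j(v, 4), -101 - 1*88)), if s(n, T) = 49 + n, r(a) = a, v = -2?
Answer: 2*√406 ≈ 40.299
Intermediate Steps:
j(K, w) = -12 + w (j(K, w) = -9 + (-3 + w) = -12 + w)
√(s(63, 176) + H(j(v, 4), -101 - 1*88)) = √((49 + 63) + (-12 + 4)*(-101 - 1*88)) = √(112 - 8*(-101 - 88)) = √(112 - 8*(-189)) = √(112 + 1512) = √1624 = 2*√406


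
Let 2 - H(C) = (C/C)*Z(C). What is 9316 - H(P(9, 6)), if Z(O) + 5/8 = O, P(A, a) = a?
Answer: 74555/8 ≈ 9319.4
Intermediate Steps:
Z(O) = -5/8 + O
H(C) = 21/8 - C (H(C) = 2 - C/C*(-5/8 + C) = 2 - (-5/8 + C) = 2 + (5/8 - C) = 21/8 - C)
9316 - H(P(9, 6)) = 9316 - (21/8 - 1*6) = 9316 - (21/8 - 6) = 9316 - 1*(-27/8) = 9316 + 27/8 = 74555/8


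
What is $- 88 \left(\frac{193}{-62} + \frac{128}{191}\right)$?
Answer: $\frac{1272788}{5921} \approx 214.96$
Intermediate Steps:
$- 88 \left(\frac{193}{-62} + \frac{128}{191}\right) = - 88 \left(193 \left(- \frac{1}{62}\right) + 128 \cdot \frac{1}{191}\right) = - 88 \left(- \frac{193}{62} + \frac{128}{191}\right) = \left(-88\right) \left(- \frac{28927}{11842}\right) = \frac{1272788}{5921}$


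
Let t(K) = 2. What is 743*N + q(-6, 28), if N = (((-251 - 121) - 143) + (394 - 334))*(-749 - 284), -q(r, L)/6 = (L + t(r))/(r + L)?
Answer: 3841432505/11 ≈ 3.4922e+8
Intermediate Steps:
q(r, L) = -6*(2 + L)/(L + r) (q(r, L) = -6*(L + 2)/(r + L) = -6*(2 + L)/(L + r))
N = 470015 (N = ((-372 - 143) + 60)*(-1033) = (-515 + 60)*(-1033) = -455*(-1033) = 470015)
743*N + q(-6, 28) = 743*470015 + 6*(-2 - 1*28)/(28 - 6) = 349221145 + 6*(-2 - 28)/22 = 349221145 + 6*(1/22)*(-30) = 349221145 - 90/11 = 3841432505/11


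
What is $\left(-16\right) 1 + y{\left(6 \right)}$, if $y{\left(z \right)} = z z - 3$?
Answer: $17$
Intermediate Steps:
$y{\left(z \right)} = -3 + z^{2}$ ($y{\left(z \right)} = z^{2} - 3 = -3 + z^{2}$)
$\left(-16\right) 1 + y{\left(6 \right)} = \left(-16\right) 1 - \left(3 - 6^{2}\right) = -16 + \left(-3 + 36\right) = -16 + 33 = 17$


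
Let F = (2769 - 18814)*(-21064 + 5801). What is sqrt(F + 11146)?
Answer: sqrt(244905981) ≈ 15649.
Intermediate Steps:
F = 244894835 (F = -16045*(-15263) = 244894835)
sqrt(F + 11146) = sqrt(244894835 + 11146) = sqrt(244905981)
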